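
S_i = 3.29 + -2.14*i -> [3.29, 1.15, -0.99, -3.13, -5.27]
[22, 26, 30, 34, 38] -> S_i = 22 + 4*i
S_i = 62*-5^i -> [62, -310, 1550, -7750, 38750]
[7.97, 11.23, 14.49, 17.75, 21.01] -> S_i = 7.97 + 3.26*i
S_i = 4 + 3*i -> [4, 7, 10, 13, 16]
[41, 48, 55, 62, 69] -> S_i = 41 + 7*i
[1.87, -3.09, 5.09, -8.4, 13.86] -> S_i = 1.87*(-1.65)^i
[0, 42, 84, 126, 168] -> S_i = 0 + 42*i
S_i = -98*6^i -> [-98, -588, -3528, -21168, -127008]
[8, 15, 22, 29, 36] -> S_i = 8 + 7*i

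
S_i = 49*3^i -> [49, 147, 441, 1323, 3969]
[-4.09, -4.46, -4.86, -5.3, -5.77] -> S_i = -4.09*1.09^i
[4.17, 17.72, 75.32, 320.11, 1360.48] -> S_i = 4.17*4.25^i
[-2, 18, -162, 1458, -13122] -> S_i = -2*-9^i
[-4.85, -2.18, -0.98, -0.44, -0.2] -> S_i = -4.85*0.45^i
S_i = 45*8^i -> [45, 360, 2880, 23040, 184320]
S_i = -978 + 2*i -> [-978, -976, -974, -972, -970]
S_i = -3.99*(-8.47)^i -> [-3.99, 33.8, -286.25, 2424.51, -20535.56]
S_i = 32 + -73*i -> [32, -41, -114, -187, -260]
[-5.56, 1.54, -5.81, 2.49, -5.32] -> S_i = Random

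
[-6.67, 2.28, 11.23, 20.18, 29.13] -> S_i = -6.67 + 8.95*i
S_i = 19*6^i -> [19, 114, 684, 4104, 24624]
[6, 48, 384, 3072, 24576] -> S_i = 6*8^i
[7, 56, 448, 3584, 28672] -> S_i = 7*8^i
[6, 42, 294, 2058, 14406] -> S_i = 6*7^i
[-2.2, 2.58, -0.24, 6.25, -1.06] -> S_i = Random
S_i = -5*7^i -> [-5, -35, -245, -1715, -12005]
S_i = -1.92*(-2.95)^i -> [-1.92, 5.66, -16.71, 49.29, -145.41]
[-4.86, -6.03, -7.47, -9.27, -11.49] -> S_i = -4.86*1.24^i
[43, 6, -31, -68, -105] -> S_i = 43 + -37*i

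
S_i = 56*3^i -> [56, 168, 504, 1512, 4536]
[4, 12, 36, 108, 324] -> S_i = 4*3^i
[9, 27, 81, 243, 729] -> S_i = 9*3^i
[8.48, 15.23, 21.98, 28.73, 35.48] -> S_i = 8.48 + 6.75*i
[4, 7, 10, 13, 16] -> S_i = 4 + 3*i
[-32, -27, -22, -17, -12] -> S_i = -32 + 5*i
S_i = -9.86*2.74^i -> [-9.86, -27.02, -74.02, -202.83, -555.75]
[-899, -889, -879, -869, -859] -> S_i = -899 + 10*i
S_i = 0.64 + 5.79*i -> [0.64, 6.43, 12.22, 18.01, 23.8]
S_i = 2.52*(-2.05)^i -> [2.52, -5.17, 10.59, -21.71, 44.51]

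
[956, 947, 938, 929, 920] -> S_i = 956 + -9*i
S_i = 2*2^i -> [2, 4, 8, 16, 32]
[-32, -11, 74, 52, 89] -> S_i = Random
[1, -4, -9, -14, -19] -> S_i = 1 + -5*i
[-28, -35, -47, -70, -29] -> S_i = Random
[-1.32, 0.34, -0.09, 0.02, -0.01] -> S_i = -1.32*(-0.26)^i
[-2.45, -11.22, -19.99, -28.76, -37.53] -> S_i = -2.45 + -8.77*i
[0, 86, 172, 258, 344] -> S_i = 0 + 86*i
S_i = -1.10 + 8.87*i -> [-1.1, 7.77, 16.64, 25.51, 34.38]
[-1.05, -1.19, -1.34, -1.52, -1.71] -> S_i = -1.05*1.13^i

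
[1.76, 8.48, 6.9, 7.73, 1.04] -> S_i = Random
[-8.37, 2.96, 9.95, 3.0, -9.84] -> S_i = Random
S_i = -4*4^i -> [-4, -16, -64, -256, -1024]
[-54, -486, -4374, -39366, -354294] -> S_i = -54*9^i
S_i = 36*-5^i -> [36, -180, 900, -4500, 22500]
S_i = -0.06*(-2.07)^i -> [-0.06, 0.12, -0.26, 0.53, -1.1]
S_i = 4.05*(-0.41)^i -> [4.05, -1.66, 0.68, -0.28, 0.11]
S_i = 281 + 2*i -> [281, 283, 285, 287, 289]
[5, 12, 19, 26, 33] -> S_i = 5 + 7*i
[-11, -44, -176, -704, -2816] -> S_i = -11*4^i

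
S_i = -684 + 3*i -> [-684, -681, -678, -675, -672]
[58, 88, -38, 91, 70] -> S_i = Random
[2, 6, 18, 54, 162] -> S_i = 2*3^i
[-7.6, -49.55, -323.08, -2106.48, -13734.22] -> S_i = -7.60*6.52^i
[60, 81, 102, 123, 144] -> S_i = 60 + 21*i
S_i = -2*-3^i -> [-2, 6, -18, 54, -162]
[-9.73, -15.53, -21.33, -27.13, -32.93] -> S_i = -9.73 + -5.80*i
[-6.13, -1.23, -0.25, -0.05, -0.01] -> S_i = -6.13*0.20^i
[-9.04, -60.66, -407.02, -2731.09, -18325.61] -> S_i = -9.04*6.71^i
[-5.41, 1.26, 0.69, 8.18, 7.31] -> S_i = Random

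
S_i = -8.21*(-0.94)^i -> [-8.21, 7.72, -7.25, 6.82, -6.41]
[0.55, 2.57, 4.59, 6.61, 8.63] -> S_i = 0.55 + 2.02*i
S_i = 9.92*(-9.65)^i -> [9.92, -95.73, 923.78, -8914.43, 86024.26]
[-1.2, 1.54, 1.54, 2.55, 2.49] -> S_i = Random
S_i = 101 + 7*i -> [101, 108, 115, 122, 129]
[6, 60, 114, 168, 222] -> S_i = 6 + 54*i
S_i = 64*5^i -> [64, 320, 1600, 8000, 40000]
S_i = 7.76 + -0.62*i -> [7.76, 7.14, 6.52, 5.9, 5.28]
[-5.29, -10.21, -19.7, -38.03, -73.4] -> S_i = -5.29*1.93^i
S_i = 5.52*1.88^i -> [5.52, 10.38, 19.51, 36.68, 68.96]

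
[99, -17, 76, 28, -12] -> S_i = Random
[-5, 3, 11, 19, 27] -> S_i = -5 + 8*i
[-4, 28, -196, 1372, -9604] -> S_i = -4*-7^i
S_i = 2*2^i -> [2, 4, 8, 16, 32]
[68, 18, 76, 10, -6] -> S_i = Random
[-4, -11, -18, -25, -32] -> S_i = -4 + -7*i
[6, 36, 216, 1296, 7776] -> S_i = 6*6^i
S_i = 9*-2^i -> [9, -18, 36, -72, 144]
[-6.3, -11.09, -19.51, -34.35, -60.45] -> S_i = -6.30*1.76^i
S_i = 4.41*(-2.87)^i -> [4.41, -12.66, 36.32, -104.25, 299.2]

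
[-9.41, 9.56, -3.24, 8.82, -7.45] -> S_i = Random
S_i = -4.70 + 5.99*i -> [-4.7, 1.29, 7.28, 13.27, 19.26]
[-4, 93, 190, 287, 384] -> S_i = -4 + 97*i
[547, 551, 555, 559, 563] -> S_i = 547 + 4*i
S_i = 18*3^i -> [18, 54, 162, 486, 1458]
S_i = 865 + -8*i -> [865, 857, 849, 841, 833]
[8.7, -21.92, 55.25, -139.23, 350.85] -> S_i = 8.70*(-2.52)^i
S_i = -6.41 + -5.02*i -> [-6.41, -11.43, -16.45, -21.47, -26.49]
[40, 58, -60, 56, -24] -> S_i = Random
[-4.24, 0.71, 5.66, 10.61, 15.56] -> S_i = -4.24 + 4.95*i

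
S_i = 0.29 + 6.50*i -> [0.29, 6.79, 13.29, 19.79, 26.29]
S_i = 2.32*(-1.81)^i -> [2.32, -4.2, 7.6, -13.76, 24.9]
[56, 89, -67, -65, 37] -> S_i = Random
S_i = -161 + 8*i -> [-161, -153, -145, -137, -129]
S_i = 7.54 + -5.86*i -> [7.54, 1.68, -4.18, -10.04, -15.9]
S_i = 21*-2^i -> [21, -42, 84, -168, 336]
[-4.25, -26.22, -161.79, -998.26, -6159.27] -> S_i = -4.25*6.17^i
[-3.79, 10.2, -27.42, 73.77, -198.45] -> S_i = -3.79*(-2.69)^i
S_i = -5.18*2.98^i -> [-5.18, -15.44, -46.0, -137.08, -408.5]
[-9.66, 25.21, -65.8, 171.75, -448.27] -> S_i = -9.66*(-2.61)^i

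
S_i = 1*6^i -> [1, 6, 36, 216, 1296]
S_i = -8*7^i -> [-8, -56, -392, -2744, -19208]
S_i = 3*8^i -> [3, 24, 192, 1536, 12288]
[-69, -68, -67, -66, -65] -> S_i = -69 + 1*i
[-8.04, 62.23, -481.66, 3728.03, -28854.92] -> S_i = -8.04*(-7.74)^i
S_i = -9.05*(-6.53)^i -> [-9.05, 59.1, -385.9, 2519.93, -16455.13]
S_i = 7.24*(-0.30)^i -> [7.24, -2.17, 0.65, -0.2, 0.06]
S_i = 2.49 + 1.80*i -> [2.49, 4.29, 6.09, 7.89, 9.69]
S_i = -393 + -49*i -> [-393, -442, -491, -540, -589]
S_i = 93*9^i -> [93, 837, 7533, 67797, 610173]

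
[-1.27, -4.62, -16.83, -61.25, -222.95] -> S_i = -1.27*3.64^i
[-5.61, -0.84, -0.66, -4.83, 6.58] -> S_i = Random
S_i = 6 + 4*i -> [6, 10, 14, 18, 22]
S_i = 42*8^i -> [42, 336, 2688, 21504, 172032]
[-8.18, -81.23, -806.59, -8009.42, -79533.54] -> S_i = -8.18*9.93^i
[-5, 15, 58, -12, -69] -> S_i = Random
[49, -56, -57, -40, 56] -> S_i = Random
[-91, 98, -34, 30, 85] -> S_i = Random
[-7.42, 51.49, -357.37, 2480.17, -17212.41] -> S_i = -7.42*(-6.94)^i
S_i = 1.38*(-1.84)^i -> [1.38, -2.54, 4.67, -8.6, 15.82]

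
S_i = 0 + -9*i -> [0, -9, -18, -27, -36]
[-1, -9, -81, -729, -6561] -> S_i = -1*9^i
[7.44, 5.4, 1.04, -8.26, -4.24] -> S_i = Random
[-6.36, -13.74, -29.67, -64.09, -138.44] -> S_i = -6.36*2.16^i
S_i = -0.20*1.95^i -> [-0.2, -0.39, -0.76, -1.48, -2.89]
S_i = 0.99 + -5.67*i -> [0.99, -4.68, -10.35, -16.02, -21.69]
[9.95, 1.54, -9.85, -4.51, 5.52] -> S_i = Random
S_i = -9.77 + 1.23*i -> [-9.77, -8.54, -7.31, -6.08, -4.85]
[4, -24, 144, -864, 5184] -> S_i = 4*-6^i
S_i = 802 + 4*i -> [802, 806, 810, 814, 818]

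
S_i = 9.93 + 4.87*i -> [9.93, 14.8, 19.67, 24.54, 29.41]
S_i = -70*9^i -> [-70, -630, -5670, -51030, -459270]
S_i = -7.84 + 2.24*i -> [-7.84, -5.6, -3.36, -1.12, 1.12]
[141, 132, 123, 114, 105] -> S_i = 141 + -9*i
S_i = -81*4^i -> [-81, -324, -1296, -5184, -20736]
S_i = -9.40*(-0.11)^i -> [-9.4, 1.03, -0.11, 0.01, -0.0]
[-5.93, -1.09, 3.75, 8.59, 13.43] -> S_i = -5.93 + 4.84*i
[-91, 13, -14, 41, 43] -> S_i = Random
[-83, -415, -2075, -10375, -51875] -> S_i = -83*5^i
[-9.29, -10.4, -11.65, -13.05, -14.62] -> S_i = -9.29*1.12^i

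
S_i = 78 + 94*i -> [78, 172, 266, 360, 454]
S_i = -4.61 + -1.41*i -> [-4.61, -6.02, -7.43, -8.84, -10.25]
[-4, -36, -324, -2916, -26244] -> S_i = -4*9^i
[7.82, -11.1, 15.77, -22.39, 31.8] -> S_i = 7.82*(-1.42)^i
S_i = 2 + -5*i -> [2, -3, -8, -13, -18]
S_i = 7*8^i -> [7, 56, 448, 3584, 28672]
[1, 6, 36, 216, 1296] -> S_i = 1*6^i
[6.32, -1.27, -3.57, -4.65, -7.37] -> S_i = Random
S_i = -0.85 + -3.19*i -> [-0.85, -4.04, -7.23, -10.42, -13.61]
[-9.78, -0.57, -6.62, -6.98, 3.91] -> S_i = Random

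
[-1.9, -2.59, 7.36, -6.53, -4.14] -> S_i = Random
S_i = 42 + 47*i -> [42, 89, 136, 183, 230]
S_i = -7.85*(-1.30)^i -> [-7.85, 10.2, -13.27, 17.25, -22.42]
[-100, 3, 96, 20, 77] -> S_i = Random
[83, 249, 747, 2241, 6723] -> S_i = 83*3^i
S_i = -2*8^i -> [-2, -16, -128, -1024, -8192]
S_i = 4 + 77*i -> [4, 81, 158, 235, 312]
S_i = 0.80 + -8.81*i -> [0.8, -8.01, -16.82, -25.63, -34.44]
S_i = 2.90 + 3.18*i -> [2.9, 6.08, 9.26, 12.44, 15.62]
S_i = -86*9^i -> [-86, -774, -6966, -62694, -564246]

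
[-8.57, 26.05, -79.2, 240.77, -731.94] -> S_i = -8.57*(-3.04)^i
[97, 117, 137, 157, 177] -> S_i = 97 + 20*i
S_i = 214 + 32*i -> [214, 246, 278, 310, 342]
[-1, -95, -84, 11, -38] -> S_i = Random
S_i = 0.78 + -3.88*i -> [0.78, -3.1, -6.98, -10.86, -14.74]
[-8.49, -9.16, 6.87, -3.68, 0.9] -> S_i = Random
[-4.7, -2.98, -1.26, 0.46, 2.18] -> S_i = -4.70 + 1.72*i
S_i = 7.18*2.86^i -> [7.18, 20.53, 58.73, 167.97, 480.38]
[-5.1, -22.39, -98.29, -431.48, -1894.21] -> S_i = -5.10*4.39^i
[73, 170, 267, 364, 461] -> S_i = 73 + 97*i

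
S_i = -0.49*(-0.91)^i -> [-0.49, 0.45, -0.41, 0.37, -0.34]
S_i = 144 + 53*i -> [144, 197, 250, 303, 356]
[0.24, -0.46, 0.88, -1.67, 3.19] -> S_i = 0.24*(-1.91)^i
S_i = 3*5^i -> [3, 15, 75, 375, 1875]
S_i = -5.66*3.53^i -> [-5.66, -19.98, -70.53, -248.97, -878.85]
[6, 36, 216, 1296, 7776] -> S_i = 6*6^i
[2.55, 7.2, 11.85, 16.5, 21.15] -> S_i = 2.55 + 4.65*i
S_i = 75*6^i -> [75, 450, 2700, 16200, 97200]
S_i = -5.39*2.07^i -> [-5.39, -11.16, -23.1, -47.81, -98.96]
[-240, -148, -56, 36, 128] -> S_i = -240 + 92*i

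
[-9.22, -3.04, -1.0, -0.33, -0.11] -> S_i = -9.22*0.33^i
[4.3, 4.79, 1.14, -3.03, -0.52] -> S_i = Random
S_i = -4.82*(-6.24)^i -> [-4.82, 30.08, -187.68, 1171.12, -7307.78]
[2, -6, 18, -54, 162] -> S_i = 2*-3^i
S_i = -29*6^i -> [-29, -174, -1044, -6264, -37584]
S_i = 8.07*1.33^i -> [8.07, 10.73, 14.28, 18.99, 25.25]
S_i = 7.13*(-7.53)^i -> [7.13, -53.69, 404.28, -3044.21, 22922.89]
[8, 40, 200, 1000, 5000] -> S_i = 8*5^i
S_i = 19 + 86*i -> [19, 105, 191, 277, 363]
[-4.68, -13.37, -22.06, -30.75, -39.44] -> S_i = -4.68 + -8.69*i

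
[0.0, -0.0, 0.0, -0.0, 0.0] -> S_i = 0.00*(-2.29)^i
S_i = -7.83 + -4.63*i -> [-7.83, -12.46, -17.09, -21.72, -26.35]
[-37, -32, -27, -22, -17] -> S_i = -37 + 5*i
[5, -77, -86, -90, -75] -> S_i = Random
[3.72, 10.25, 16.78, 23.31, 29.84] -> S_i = 3.72 + 6.53*i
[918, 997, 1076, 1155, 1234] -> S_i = 918 + 79*i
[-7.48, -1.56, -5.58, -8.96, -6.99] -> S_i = Random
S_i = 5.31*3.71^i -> [5.31, 19.7, 73.09, 271.15, 1005.98]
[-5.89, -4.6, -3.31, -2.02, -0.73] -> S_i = -5.89 + 1.29*i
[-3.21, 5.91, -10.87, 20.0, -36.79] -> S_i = -3.21*(-1.84)^i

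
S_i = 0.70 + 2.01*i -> [0.7, 2.71, 4.72, 6.73, 8.74]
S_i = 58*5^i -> [58, 290, 1450, 7250, 36250]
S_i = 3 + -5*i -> [3, -2, -7, -12, -17]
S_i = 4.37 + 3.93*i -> [4.37, 8.3, 12.23, 16.16, 20.09]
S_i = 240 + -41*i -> [240, 199, 158, 117, 76]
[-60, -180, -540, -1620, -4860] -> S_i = -60*3^i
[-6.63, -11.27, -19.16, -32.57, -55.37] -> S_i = -6.63*1.70^i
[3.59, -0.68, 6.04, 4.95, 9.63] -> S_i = Random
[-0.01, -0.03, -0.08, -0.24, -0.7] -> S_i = -0.01*2.89^i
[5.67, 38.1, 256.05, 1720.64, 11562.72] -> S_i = 5.67*6.72^i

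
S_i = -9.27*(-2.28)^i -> [-9.27, 21.14, -48.19, 109.87, -250.51]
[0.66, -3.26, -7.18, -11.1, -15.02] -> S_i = 0.66 + -3.92*i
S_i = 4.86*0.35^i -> [4.86, 1.7, 0.6, 0.21, 0.07]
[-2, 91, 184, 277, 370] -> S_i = -2 + 93*i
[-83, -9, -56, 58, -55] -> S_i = Random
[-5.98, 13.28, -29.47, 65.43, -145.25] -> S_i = -5.98*(-2.22)^i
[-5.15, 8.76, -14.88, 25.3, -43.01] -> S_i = -5.15*(-1.70)^i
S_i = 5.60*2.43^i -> [5.6, 13.61, 33.07, 80.35, 195.26]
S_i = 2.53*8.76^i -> [2.53, 22.16, 194.15, 1700.72, 14898.31]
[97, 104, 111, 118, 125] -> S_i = 97 + 7*i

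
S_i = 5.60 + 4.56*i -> [5.6, 10.16, 14.72, 19.28, 23.84]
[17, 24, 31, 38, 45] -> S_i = 17 + 7*i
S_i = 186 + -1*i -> [186, 185, 184, 183, 182]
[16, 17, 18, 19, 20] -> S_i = 16 + 1*i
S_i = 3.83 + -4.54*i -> [3.83, -0.71, -5.25, -9.79, -14.33]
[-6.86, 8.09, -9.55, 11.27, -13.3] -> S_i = -6.86*(-1.18)^i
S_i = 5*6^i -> [5, 30, 180, 1080, 6480]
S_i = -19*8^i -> [-19, -152, -1216, -9728, -77824]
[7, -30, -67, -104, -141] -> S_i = 7 + -37*i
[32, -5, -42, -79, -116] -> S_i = 32 + -37*i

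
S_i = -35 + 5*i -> [-35, -30, -25, -20, -15]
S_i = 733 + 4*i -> [733, 737, 741, 745, 749]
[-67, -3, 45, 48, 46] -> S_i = Random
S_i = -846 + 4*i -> [-846, -842, -838, -834, -830]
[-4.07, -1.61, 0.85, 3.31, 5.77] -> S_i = -4.07 + 2.46*i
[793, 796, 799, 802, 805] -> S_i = 793 + 3*i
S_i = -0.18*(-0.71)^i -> [-0.18, 0.13, -0.09, 0.06, -0.05]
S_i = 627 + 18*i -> [627, 645, 663, 681, 699]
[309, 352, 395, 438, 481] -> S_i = 309 + 43*i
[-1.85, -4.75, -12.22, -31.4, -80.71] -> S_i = -1.85*2.57^i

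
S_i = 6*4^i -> [6, 24, 96, 384, 1536]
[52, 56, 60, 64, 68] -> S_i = 52 + 4*i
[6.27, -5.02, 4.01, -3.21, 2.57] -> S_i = 6.27*(-0.80)^i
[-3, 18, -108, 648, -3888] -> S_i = -3*-6^i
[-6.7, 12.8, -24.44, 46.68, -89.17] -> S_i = -6.70*(-1.91)^i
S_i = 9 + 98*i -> [9, 107, 205, 303, 401]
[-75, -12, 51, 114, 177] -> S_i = -75 + 63*i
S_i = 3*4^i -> [3, 12, 48, 192, 768]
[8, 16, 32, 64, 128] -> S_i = 8*2^i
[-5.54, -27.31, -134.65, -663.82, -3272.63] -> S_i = -5.54*4.93^i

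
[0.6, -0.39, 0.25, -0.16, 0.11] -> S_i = 0.60*(-0.65)^i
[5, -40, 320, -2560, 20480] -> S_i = 5*-8^i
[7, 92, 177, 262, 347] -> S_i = 7 + 85*i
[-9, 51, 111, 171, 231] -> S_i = -9 + 60*i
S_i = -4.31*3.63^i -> [-4.31, -15.65, -56.79, -206.16, -748.35]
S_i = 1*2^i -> [1, 2, 4, 8, 16]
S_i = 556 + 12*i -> [556, 568, 580, 592, 604]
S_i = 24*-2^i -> [24, -48, 96, -192, 384]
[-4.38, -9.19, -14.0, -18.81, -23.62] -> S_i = -4.38 + -4.81*i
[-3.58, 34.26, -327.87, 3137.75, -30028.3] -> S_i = -3.58*(-9.57)^i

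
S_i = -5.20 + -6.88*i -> [-5.2, -12.08, -18.96, -25.84, -32.72]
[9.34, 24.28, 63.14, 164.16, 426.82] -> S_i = 9.34*2.60^i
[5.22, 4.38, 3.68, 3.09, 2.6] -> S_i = 5.22*0.84^i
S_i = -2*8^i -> [-2, -16, -128, -1024, -8192]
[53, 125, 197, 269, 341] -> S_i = 53 + 72*i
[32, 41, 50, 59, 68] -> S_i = 32 + 9*i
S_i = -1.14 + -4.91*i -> [-1.14, -6.05, -10.96, -15.87, -20.78]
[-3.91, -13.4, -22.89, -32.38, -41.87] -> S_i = -3.91 + -9.49*i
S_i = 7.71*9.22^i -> [7.71, 71.09, 655.41, 6042.92, 55715.76]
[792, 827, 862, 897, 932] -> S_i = 792 + 35*i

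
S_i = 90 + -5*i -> [90, 85, 80, 75, 70]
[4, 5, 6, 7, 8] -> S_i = 4 + 1*i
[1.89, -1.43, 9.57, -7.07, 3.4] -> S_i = Random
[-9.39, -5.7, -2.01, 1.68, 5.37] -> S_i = -9.39 + 3.69*i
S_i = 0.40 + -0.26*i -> [0.4, 0.14, -0.12, -0.38, -0.64]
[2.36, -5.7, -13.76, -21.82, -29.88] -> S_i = 2.36 + -8.06*i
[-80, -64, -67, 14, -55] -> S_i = Random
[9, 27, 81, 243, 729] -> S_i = 9*3^i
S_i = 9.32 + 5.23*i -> [9.32, 14.55, 19.78, 25.01, 30.24]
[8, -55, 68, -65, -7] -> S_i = Random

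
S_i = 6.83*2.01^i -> [6.83, 13.73, 27.59, 55.46, 111.48]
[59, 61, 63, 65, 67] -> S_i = 59 + 2*i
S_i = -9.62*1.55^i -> [-9.62, -14.91, -23.11, -35.82, -55.53]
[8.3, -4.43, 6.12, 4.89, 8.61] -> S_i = Random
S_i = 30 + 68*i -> [30, 98, 166, 234, 302]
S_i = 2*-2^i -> [2, -4, 8, -16, 32]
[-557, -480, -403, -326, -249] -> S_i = -557 + 77*i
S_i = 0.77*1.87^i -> [0.77, 1.44, 2.69, 5.04, 9.42]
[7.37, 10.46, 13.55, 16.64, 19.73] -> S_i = 7.37 + 3.09*i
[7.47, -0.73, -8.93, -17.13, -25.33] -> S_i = 7.47 + -8.20*i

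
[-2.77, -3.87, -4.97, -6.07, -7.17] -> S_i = -2.77 + -1.10*i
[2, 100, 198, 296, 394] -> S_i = 2 + 98*i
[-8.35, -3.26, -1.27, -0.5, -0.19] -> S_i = -8.35*0.39^i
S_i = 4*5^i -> [4, 20, 100, 500, 2500]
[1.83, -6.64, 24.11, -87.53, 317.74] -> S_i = 1.83*(-3.63)^i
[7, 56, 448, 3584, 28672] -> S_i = 7*8^i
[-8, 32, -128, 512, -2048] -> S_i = -8*-4^i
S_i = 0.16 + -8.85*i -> [0.16, -8.69, -17.54, -26.39, -35.24]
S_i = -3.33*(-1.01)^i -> [-3.33, 3.36, -3.4, 3.43, -3.47]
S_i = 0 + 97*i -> [0, 97, 194, 291, 388]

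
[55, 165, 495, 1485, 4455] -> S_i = 55*3^i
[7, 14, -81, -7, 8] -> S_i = Random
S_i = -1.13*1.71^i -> [-1.13, -1.93, -3.3, -5.65, -9.66]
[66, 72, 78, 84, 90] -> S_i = 66 + 6*i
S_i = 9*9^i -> [9, 81, 729, 6561, 59049]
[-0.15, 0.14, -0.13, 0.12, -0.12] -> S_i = -0.15*(-0.94)^i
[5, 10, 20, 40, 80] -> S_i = 5*2^i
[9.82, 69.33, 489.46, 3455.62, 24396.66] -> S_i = 9.82*7.06^i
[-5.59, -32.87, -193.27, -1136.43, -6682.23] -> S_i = -5.59*5.88^i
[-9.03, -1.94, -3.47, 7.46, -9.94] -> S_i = Random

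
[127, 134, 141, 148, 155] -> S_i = 127 + 7*i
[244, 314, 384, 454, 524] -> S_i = 244 + 70*i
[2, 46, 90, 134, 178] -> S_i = 2 + 44*i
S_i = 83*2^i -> [83, 166, 332, 664, 1328]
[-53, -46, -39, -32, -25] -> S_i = -53 + 7*i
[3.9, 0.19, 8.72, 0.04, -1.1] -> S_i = Random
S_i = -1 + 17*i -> [-1, 16, 33, 50, 67]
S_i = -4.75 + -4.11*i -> [-4.75, -8.86, -12.97, -17.08, -21.19]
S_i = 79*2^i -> [79, 158, 316, 632, 1264]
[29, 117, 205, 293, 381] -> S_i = 29 + 88*i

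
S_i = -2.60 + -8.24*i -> [-2.6, -10.84, -19.08, -27.32, -35.56]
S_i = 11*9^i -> [11, 99, 891, 8019, 72171]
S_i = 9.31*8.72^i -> [9.31, 81.18, 707.92, 6173.04, 53828.91]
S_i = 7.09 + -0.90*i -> [7.09, 6.19, 5.29, 4.39, 3.49]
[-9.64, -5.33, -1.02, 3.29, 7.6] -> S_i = -9.64 + 4.31*i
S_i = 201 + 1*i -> [201, 202, 203, 204, 205]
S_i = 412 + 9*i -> [412, 421, 430, 439, 448]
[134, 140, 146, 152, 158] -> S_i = 134 + 6*i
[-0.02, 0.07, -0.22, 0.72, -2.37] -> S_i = -0.02*(-3.30)^i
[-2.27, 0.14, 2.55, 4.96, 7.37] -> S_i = -2.27 + 2.41*i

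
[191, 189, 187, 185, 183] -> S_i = 191 + -2*i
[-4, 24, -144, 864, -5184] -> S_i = -4*-6^i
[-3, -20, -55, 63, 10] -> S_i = Random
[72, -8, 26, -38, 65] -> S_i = Random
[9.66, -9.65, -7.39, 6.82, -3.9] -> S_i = Random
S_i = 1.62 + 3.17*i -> [1.62, 4.79, 7.96, 11.13, 14.3]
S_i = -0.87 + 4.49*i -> [-0.87, 3.62, 8.11, 12.6, 17.09]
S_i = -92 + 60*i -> [-92, -32, 28, 88, 148]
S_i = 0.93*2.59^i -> [0.93, 2.41, 6.24, 16.16, 41.85]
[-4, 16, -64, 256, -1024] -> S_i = -4*-4^i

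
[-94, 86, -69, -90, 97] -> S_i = Random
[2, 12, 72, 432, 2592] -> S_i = 2*6^i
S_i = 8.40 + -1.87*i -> [8.4, 6.53, 4.66, 2.79, 0.92]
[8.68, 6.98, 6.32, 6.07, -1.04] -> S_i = Random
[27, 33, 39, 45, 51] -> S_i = 27 + 6*i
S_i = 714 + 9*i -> [714, 723, 732, 741, 750]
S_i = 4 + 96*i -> [4, 100, 196, 292, 388]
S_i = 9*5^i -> [9, 45, 225, 1125, 5625]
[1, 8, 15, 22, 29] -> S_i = 1 + 7*i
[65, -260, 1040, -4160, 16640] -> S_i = 65*-4^i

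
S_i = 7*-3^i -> [7, -21, 63, -189, 567]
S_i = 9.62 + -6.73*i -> [9.62, 2.89, -3.84, -10.57, -17.3]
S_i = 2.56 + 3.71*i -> [2.56, 6.27, 9.98, 13.69, 17.4]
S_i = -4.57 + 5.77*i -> [-4.57, 1.2, 6.97, 12.74, 18.51]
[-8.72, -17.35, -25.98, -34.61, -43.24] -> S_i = -8.72 + -8.63*i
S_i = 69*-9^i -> [69, -621, 5589, -50301, 452709]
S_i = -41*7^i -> [-41, -287, -2009, -14063, -98441]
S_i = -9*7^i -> [-9, -63, -441, -3087, -21609]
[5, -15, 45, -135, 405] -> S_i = 5*-3^i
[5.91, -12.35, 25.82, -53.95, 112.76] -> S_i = 5.91*(-2.09)^i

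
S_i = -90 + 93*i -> [-90, 3, 96, 189, 282]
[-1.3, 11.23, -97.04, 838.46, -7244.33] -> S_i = -1.30*(-8.64)^i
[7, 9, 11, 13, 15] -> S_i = 7 + 2*i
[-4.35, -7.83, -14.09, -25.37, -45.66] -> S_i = -4.35*1.80^i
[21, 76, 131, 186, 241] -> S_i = 21 + 55*i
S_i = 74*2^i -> [74, 148, 296, 592, 1184]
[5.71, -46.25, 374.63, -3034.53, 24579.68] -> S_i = 5.71*(-8.10)^i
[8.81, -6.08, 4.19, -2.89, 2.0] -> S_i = 8.81*(-0.69)^i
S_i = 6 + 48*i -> [6, 54, 102, 150, 198]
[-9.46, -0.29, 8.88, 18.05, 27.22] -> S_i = -9.46 + 9.17*i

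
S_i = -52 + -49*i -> [-52, -101, -150, -199, -248]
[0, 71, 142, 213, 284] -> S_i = 0 + 71*i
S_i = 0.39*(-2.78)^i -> [0.39, -1.08, 3.01, -8.38, 23.29]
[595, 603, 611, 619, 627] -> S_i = 595 + 8*i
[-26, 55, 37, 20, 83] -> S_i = Random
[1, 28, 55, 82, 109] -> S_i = 1 + 27*i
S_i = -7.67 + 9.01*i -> [-7.67, 1.34, 10.35, 19.36, 28.37]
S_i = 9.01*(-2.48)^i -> [9.01, -22.34, 55.42, -137.43, 340.83]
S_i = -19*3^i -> [-19, -57, -171, -513, -1539]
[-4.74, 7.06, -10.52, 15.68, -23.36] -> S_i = -4.74*(-1.49)^i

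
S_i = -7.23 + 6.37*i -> [-7.23, -0.86, 5.51, 11.88, 18.25]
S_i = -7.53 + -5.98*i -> [-7.53, -13.51, -19.49, -25.47, -31.45]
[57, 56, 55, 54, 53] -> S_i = 57 + -1*i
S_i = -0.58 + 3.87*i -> [-0.58, 3.29, 7.16, 11.03, 14.9]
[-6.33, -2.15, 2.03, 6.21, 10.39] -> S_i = -6.33 + 4.18*i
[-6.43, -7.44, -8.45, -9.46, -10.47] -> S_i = -6.43 + -1.01*i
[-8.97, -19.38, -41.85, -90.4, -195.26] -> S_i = -8.97*2.16^i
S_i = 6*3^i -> [6, 18, 54, 162, 486]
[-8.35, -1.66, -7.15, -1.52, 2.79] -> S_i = Random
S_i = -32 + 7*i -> [-32, -25, -18, -11, -4]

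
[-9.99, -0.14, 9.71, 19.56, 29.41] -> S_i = -9.99 + 9.85*i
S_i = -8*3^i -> [-8, -24, -72, -216, -648]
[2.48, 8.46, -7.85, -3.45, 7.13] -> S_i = Random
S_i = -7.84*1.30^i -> [-7.84, -10.19, -13.25, -17.22, -22.39]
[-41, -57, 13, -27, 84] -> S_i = Random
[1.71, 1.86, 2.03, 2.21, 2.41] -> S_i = 1.71*1.09^i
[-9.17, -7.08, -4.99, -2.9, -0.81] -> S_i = -9.17 + 2.09*i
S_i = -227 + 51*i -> [-227, -176, -125, -74, -23]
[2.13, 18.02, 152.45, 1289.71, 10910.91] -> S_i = 2.13*8.46^i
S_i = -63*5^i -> [-63, -315, -1575, -7875, -39375]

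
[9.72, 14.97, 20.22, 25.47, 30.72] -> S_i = 9.72 + 5.25*i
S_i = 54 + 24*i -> [54, 78, 102, 126, 150]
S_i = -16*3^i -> [-16, -48, -144, -432, -1296]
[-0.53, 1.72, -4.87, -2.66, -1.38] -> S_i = Random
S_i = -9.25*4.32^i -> [-9.25, -39.96, -172.63, -745.75, -3221.64]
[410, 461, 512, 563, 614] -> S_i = 410 + 51*i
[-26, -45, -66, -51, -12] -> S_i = Random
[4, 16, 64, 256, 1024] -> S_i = 4*4^i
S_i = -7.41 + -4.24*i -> [-7.41, -11.65, -15.89, -20.13, -24.37]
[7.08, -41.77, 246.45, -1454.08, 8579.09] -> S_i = 7.08*(-5.90)^i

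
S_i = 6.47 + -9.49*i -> [6.47, -3.02, -12.51, -22.0, -31.49]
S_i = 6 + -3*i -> [6, 3, 0, -3, -6]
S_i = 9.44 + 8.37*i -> [9.44, 17.81, 26.18, 34.55, 42.92]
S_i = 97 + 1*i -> [97, 98, 99, 100, 101]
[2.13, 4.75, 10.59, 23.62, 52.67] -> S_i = 2.13*2.23^i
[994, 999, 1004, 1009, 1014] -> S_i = 994 + 5*i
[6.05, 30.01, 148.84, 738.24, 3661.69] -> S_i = 6.05*4.96^i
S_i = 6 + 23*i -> [6, 29, 52, 75, 98]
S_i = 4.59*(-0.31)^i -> [4.59, -1.42, 0.44, -0.14, 0.04]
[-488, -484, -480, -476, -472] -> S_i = -488 + 4*i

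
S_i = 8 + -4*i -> [8, 4, 0, -4, -8]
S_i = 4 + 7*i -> [4, 11, 18, 25, 32]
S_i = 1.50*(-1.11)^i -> [1.5, -1.66, 1.85, -2.05, 2.28]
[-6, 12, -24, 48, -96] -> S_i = -6*-2^i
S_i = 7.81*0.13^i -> [7.81, 1.02, 0.13, 0.02, 0.0]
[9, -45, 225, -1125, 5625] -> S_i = 9*-5^i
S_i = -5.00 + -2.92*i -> [-5.0, -7.92, -10.84, -13.76, -16.68]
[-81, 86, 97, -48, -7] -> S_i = Random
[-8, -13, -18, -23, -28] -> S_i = -8 + -5*i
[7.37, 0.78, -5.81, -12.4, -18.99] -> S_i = 7.37 + -6.59*i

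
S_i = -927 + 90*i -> [-927, -837, -747, -657, -567]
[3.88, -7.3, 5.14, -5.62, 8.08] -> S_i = Random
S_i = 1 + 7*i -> [1, 8, 15, 22, 29]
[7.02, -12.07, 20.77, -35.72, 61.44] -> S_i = 7.02*(-1.72)^i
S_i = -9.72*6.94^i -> [-9.72, -67.46, -468.15, -3248.96, -22547.8]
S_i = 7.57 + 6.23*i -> [7.57, 13.8, 20.03, 26.26, 32.49]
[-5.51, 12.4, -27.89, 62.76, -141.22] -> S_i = -5.51*(-2.25)^i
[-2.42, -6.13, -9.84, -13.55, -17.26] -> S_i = -2.42 + -3.71*i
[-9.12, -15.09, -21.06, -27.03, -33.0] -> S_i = -9.12 + -5.97*i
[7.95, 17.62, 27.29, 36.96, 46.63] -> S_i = 7.95 + 9.67*i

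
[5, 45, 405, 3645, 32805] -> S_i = 5*9^i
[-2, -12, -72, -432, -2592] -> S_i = -2*6^i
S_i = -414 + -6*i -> [-414, -420, -426, -432, -438]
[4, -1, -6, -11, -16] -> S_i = 4 + -5*i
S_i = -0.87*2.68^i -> [-0.87, -2.33, -6.25, -16.75, -44.88]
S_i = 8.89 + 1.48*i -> [8.89, 10.37, 11.85, 13.33, 14.81]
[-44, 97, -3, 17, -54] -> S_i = Random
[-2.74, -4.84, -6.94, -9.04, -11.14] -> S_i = -2.74 + -2.10*i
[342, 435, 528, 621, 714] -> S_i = 342 + 93*i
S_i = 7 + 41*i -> [7, 48, 89, 130, 171]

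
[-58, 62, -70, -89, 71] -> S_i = Random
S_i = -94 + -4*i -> [-94, -98, -102, -106, -110]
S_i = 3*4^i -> [3, 12, 48, 192, 768]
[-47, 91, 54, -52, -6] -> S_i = Random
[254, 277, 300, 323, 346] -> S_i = 254 + 23*i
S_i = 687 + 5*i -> [687, 692, 697, 702, 707]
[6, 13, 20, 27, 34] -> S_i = 6 + 7*i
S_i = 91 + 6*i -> [91, 97, 103, 109, 115]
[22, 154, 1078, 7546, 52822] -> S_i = 22*7^i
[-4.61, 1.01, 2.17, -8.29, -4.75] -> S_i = Random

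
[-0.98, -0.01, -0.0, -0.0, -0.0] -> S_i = -0.98*0.01^i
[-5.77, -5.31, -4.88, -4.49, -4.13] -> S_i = -5.77*0.92^i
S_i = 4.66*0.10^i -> [4.66, 0.47, 0.05, 0.0, 0.0]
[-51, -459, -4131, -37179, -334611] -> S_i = -51*9^i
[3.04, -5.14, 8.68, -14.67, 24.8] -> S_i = 3.04*(-1.69)^i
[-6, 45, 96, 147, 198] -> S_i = -6 + 51*i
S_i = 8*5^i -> [8, 40, 200, 1000, 5000]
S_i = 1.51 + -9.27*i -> [1.51, -7.76, -17.03, -26.3, -35.57]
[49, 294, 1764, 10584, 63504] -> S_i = 49*6^i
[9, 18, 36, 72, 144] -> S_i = 9*2^i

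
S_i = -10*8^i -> [-10, -80, -640, -5120, -40960]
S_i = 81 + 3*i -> [81, 84, 87, 90, 93]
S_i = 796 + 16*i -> [796, 812, 828, 844, 860]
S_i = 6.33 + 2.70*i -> [6.33, 9.03, 11.73, 14.43, 17.13]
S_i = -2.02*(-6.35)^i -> [-2.02, 12.83, -81.45, 517.22, -3284.33]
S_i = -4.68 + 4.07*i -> [-4.68, -0.61, 3.46, 7.53, 11.6]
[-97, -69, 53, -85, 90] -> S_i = Random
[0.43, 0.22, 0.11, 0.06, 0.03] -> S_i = 0.43*0.51^i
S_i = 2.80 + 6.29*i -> [2.8, 9.09, 15.38, 21.67, 27.96]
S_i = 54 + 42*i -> [54, 96, 138, 180, 222]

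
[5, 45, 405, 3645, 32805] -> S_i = 5*9^i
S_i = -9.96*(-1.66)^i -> [-9.96, 16.53, -27.45, 45.56, -75.63]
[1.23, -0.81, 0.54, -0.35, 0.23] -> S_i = 1.23*(-0.66)^i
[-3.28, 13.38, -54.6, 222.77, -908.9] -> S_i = -3.28*(-4.08)^i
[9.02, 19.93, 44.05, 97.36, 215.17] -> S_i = 9.02*2.21^i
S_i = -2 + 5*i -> [-2, 3, 8, 13, 18]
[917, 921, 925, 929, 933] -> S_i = 917 + 4*i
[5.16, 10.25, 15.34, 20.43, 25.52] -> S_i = 5.16 + 5.09*i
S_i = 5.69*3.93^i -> [5.69, 22.36, 87.88, 345.37, 1357.32]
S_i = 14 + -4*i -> [14, 10, 6, 2, -2]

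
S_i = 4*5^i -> [4, 20, 100, 500, 2500]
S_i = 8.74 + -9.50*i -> [8.74, -0.76, -10.26, -19.76, -29.26]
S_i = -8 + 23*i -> [-8, 15, 38, 61, 84]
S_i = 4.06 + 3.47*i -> [4.06, 7.53, 11.0, 14.47, 17.94]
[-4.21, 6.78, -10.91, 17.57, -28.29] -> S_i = -4.21*(-1.61)^i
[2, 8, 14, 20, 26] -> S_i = 2 + 6*i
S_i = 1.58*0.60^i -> [1.58, 0.95, 0.57, 0.34, 0.2]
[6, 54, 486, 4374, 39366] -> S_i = 6*9^i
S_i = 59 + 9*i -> [59, 68, 77, 86, 95]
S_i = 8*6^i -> [8, 48, 288, 1728, 10368]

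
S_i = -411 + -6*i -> [-411, -417, -423, -429, -435]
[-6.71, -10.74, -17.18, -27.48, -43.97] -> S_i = -6.71*1.60^i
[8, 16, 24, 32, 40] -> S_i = 8 + 8*i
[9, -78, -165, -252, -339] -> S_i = 9 + -87*i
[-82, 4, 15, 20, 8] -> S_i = Random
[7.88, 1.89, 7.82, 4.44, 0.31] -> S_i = Random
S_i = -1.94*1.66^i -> [-1.94, -3.22, -5.35, -8.87, -14.73]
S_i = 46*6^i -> [46, 276, 1656, 9936, 59616]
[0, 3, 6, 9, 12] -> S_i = 0 + 3*i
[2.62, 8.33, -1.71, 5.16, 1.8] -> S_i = Random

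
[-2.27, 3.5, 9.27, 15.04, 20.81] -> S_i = -2.27 + 5.77*i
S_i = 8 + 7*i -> [8, 15, 22, 29, 36]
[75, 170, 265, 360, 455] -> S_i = 75 + 95*i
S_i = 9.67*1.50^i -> [9.67, 14.5, 21.76, 32.64, 48.95]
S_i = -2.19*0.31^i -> [-2.19, -0.68, -0.21, -0.07, -0.02]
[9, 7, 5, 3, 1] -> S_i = 9 + -2*i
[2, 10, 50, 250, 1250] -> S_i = 2*5^i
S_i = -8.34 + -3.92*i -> [-8.34, -12.26, -16.18, -20.1, -24.02]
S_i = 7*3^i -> [7, 21, 63, 189, 567]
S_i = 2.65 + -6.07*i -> [2.65, -3.42, -9.49, -15.56, -21.63]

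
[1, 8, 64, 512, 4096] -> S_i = 1*8^i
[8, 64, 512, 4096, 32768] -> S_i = 8*8^i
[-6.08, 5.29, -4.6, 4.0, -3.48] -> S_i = -6.08*(-0.87)^i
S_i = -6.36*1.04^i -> [-6.36, -6.61, -6.88, -7.15, -7.44]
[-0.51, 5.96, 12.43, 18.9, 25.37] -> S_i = -0.51 + 6.47*i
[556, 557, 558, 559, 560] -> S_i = 556 + 1*i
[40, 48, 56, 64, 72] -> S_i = 40 + 8*i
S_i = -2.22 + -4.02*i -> [-2.22, -6.24, -10.26, -14.28, -18.3]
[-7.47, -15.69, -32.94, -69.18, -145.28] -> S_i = -7.47*2.10^i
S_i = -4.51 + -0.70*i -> [-4.51, -5.21, -5.91, -6.61, -7.31]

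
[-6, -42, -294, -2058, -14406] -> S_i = -6*7^i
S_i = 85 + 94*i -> [85, 179, 273, 367, 461]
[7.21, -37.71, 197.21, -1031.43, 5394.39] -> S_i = 7.21*(-5.23)^i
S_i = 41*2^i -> [41, 82, 164, 328, 656]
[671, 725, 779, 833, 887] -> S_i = 671 + 54*i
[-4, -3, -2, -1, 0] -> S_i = -4 + 1*i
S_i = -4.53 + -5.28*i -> [-4.53, -9.81, -15.09, -20.37, -25.65]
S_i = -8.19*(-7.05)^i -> [-8.19, 57.74, -407.06, 2869.8, -20232.07]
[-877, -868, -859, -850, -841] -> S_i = -877 + 9*i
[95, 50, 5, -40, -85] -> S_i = 95 + -45*i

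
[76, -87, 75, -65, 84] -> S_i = Random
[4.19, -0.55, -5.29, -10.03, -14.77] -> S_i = 4.19 + -4.74*i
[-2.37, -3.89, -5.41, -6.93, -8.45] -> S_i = -2.37 + -1.52*i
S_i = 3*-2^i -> [3, -6, 12, -24, 48]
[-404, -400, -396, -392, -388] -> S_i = -404 + 4*i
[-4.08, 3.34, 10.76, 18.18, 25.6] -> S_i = -4.08 + 7.42*i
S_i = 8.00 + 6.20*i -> [8.0, 14.2, 20.4, 26.6, 32.8]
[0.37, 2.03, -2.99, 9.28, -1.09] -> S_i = Random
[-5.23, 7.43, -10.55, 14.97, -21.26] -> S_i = -5.23*(-1.42)^i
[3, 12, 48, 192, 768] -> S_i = 3*4^i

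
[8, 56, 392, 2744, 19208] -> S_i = 8*7^i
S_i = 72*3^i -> [72, 216, 648, 1944, 5832]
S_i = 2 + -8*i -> [2, -6, -14, -22, -30]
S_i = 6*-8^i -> [6, -48, 384, -3072, 24576]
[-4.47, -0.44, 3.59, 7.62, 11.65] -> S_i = -4.47 + 4.03*i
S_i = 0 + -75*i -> [0, -75, -150, -225, -300]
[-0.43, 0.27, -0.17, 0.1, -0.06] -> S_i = -0.43*(-0.62)^i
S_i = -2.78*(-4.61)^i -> [-2.78, 12.82, -59.08, 272.36, -1255.59]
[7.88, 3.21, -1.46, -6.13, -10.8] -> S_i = 7.88 + -4.67*i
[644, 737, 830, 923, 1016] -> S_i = 644 + 93*i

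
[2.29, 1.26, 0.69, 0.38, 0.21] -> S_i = 2.29*0.55^i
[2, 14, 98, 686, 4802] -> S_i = 2*7^i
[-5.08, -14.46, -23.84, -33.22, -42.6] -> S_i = -5.08 + -9.38*i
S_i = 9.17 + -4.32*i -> [9.17, 4.85, 0.53, -3.79, -8.11]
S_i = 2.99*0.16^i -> [2.99, 0.48, 0.08, 0.01, 0.0]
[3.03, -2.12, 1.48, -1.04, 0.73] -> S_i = 3.03*(-0.70)^i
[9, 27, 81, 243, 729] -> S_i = 9*3^i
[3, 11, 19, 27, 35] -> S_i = 3 + 8*i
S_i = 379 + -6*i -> [379, 373, 367, 361, 355]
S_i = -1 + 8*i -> [-1, 7, 15, 23, 31]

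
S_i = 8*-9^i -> [8, -72, 648, -5832, 52488]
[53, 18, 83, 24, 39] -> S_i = Random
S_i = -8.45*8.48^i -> [-8.45, -71.66, -607.64, -5152.81, -43695.84]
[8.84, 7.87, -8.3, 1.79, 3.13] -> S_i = Random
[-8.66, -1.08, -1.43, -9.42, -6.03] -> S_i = Random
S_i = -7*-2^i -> [-7, 14, -28, 56, -112]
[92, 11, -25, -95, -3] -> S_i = Random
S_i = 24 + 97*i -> [24, 121, 218, 315, 412]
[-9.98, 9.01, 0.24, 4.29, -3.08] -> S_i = Random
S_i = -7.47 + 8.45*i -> [-7.47, 0.98, 9.43, 17.88, 26.33]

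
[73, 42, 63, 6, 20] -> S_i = Random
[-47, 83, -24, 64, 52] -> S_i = Random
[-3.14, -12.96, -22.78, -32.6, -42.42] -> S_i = -3.14 + -9.82*i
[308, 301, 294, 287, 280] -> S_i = 308 + -7*i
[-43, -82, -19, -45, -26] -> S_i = Random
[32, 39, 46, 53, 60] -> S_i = 32 + 7*i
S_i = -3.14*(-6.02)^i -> [-3.14, 18.9, -113.79, 685.05, -4123.97]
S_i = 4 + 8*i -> [4, 12, 20, 28, 36]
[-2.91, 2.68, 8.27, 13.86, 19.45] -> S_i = -2.91 + 5.59*i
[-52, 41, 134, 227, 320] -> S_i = -52 + 93*i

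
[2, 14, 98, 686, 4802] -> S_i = 2*7^i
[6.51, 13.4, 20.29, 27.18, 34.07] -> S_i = 6.51 + 6.89*i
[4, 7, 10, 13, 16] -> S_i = 4 + 3*i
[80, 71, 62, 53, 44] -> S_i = 80 + -9*i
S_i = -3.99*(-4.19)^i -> [-3.99, 16.72, -70.05, 293.5, -1229.78]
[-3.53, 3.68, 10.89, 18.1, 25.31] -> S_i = -3.53 + 7.21*i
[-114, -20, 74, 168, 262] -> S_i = -114 + 94*i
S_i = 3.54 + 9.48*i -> [3.54, 13.02, 22.5, 31.98, 41.46]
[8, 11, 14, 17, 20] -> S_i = 8 + 3*i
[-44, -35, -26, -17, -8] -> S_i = -44 + 9*i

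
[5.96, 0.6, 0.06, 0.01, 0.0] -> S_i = 5.96*0.10^i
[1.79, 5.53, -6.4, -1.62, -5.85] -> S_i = Random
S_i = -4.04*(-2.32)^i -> [-4.04, 9.37, -21.74, 50.45, -117.04]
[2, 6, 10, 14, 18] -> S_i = 2 + 4*i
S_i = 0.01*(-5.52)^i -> [0.01, -0.06, 0.3, -1.68, 9.28]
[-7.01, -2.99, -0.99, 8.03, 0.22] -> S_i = Random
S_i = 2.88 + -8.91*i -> [2.88, -6.03, -14.94, -23.85, -32.76]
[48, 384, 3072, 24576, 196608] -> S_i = 48*8^i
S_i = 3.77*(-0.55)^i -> [3.77, -2.07, 1.14, -0.63, 0.34]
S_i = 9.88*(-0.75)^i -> [9.88, -7.41, 5.56, -4.17, 3.13]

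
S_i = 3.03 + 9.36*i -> [3.03, 12.39, 21.75, 31.11, 40.47]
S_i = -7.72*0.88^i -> [-7.72, -6.79, -5.98, -5.26, -4.63]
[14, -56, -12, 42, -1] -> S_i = Random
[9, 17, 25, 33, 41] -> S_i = 9 + 8*i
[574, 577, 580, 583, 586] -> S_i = 574 + 3*i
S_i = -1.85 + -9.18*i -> [-1.85, -11.03, -20.21, -29.39, -38.57]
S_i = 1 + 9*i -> [1, 10, 19, 28, 37]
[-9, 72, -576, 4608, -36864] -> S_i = -9*-8^i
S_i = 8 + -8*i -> [8, 0, -8, -16, -24]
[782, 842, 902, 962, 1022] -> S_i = 782 + 60*i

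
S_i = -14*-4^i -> [-14, 56, -224, 896, -3584]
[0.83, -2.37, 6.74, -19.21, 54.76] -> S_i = 0.83*(-2.85)^i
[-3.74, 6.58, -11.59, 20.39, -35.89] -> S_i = -3.74*(-1.76)^i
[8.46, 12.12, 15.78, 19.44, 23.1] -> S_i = 8.46 + 3.66*i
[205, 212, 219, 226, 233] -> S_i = 205 + 7*i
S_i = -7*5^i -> [-7, -35, -175, -875, -4375]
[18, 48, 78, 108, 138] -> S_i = 18 + 30*i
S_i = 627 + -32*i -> [627, 595, 563, 531, 499]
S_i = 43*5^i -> [43, 215, 1075, 5375, 26875]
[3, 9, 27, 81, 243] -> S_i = 3*3^i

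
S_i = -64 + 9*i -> [-64, -55, -46, -37, -28]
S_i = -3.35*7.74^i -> [-3.35, -25.93, -200.69, -1553.34, -12022.88]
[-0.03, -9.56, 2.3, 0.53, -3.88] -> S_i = Random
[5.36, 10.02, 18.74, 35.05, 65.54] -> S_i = 5.36*1.87^i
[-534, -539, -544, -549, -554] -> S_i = -534 + -5*i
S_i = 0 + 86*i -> [0, 86, 172, 258, 344]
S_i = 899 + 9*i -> [899, 908, 917, 926, 935]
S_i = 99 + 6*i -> [99, 105, 111, 117, 123]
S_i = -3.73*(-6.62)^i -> [-3.73, 24.69, -163.47, 1082.14, -7163.76]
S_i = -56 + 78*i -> [-56, 22, 100, 178, 256]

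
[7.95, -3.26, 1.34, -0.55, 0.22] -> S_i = 7.95*(-0.41)^i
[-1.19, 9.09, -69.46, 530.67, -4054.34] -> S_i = -1.19*(-7.64)^i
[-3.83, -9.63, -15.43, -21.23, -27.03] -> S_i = -3.83 + -5.80*i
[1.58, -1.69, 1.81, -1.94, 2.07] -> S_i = 1.58*(-1.07)^i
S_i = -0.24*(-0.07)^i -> [-0.24, 0.02, -0.0, 0.0, -0.0]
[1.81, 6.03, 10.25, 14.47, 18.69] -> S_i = 1.81 + 4.22*i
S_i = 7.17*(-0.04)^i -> [7.17, -0.29, 0.01, -0.0, 0.0]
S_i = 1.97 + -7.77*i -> [1.97, -5.8, -13.57, -21.34, -29.11]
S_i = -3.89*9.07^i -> [-3.89, -35.28, -320.01, -2902.49, -26325.63]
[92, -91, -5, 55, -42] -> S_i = Random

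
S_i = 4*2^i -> [4, 8, 16, 32, 64]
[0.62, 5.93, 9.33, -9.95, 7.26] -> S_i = Random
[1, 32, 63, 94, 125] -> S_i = 1 + 31*i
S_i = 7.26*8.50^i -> [7.26, 61.71, 524.54, 4458.55, 37897.65]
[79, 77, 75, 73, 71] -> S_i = 79 + -2*i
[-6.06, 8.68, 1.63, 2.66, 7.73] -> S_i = Random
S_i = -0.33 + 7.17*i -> [-0.33, 6.84, 14.01, 21.18, 28.35]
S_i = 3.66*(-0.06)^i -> [3.66, -0.22, 0.01, -0.0, 0.0]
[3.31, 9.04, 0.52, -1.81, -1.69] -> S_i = Random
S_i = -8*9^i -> [-8, -72, -648, -5832, -52488]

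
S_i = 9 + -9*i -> [9, 0, -9, -18, -27]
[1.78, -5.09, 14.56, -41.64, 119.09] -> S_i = 1.78*(-2.86)^i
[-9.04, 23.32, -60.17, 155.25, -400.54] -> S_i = -9.04*(-2.58)^i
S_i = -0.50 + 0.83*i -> [-0.5, 0.33, 1.16, 1.99, 2.82]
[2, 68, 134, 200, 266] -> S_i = 2 + 66*i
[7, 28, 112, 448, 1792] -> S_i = 7*4^i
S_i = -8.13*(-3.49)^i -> [-8.13, 28.37, -99.02, 345.59, -1206.12]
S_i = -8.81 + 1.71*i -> [-8.81, -7.1, -5.39, -3.68, -1.97]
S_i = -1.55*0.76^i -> [-1.55, -1.18, -0.9, -0.68, -0.52]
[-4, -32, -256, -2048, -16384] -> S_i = -4*8^i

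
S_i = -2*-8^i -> [-2, 16, -128, 1024, -8192]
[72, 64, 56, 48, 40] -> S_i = 72 + -8*i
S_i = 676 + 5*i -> [676, 681, 686, 691, 696]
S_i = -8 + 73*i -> [-8, 65, 138, 211, 284]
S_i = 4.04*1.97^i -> [4.04, 7.96, 15.68, 30.89, 60.85]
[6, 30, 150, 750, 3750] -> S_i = 6*5^i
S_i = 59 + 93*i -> [59, 152, 245, 338, 431]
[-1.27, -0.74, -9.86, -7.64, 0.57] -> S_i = Random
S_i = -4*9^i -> [-4, -36, -324, -2916, -26244]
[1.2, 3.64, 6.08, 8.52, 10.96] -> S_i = 1.20 + 2.44*i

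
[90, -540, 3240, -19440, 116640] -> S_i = 90*-6^i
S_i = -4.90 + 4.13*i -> [-4.9, -0.77, 3.36, 7.49, 11.62]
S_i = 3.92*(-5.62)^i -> [3.92, -22.03, 123.81, -695.82, 3910.49]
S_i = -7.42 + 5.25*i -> [-7.42, -2.17, 3.08, 8.33, 13.58]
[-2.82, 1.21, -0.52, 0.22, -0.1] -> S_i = -2.82*(-0.43)^i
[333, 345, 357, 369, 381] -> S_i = 333 + 12*i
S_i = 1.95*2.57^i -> [1.95, 5.01, 12.88, 33.1, 85.07]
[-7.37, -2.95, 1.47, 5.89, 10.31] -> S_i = -7.37 + 4.42*i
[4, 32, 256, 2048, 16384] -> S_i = 4*8^i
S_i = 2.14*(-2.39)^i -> [2.14, -5.11, 12.22, -29.22, 69.82]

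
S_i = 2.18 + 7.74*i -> [2.18, 9.92, 17.66, 25.4, 33.14]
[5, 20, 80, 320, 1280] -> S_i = 5*4^i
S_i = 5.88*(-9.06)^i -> [5.88, -53.27, 482.65, -4372.82, 39617.78]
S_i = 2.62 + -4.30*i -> [2.62, -1.68, -5.98, -10.28, -14.58]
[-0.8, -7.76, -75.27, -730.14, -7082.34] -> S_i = -0.80*9.70^i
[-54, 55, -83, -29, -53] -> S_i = Random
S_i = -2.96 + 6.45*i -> [-2.96, 3.49, 9.94, 16.39, 22.84]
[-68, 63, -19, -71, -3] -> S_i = Random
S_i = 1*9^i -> [1, 9, 81, 729, 6561]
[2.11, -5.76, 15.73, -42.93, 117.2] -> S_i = 2.11*(-2.73)^i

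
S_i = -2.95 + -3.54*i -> [-2.95, -6.49, -10.03, -13.57, -17.11]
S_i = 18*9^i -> [18, 162, 1458, 13122, 118098]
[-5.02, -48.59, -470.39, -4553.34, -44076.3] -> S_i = -5.02*9.68^i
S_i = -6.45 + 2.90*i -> [-6.45, -3.55, -0.65, 2.25, 5.15]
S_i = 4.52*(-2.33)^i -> [4.52, -10.53, 24.54, -57.18, 133.22]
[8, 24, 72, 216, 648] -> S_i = 8*3^i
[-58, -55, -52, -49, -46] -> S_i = -58 + 3*i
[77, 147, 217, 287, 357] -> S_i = 77 + 70*i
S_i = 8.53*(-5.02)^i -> [8.53, -42.82, 214.96, -1079.1, 5417.06]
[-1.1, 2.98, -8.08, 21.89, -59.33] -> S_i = -1.10*(-2.71)^i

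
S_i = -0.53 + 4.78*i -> [-0.53, 4.25, 9.03, 13.81, 18.59]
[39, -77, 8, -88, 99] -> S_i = Random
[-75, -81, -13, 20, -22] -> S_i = Random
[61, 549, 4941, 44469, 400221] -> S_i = 61*9^i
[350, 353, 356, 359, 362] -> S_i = 350 + 3*i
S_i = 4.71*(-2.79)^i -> [4.71, -13.14, 36.66, -102.29, 285.39]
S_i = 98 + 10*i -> [98, 108, 118, 128, 138]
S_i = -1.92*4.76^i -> [-1.92, -9.14, -43.5, -207.07, -985.66]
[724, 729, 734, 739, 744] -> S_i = 724 + 5*i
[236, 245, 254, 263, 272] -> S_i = 236 + 9*i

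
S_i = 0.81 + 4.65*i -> [0.81, 5.46, 10.11, 14.76, 19.41]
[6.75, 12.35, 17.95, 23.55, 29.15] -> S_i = 6.75 + 5.60*i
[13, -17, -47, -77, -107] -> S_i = 13 + -30*i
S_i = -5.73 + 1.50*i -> [-5.73, -4.23, -2.73, -1.23, 0.27]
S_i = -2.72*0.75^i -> [-2.72, -2.04, -1.53, -1.15, -0.86]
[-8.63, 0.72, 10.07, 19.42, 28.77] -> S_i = -8.63 + 9.35*i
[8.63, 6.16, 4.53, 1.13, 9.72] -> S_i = Random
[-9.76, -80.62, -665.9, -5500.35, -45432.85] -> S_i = -9.76*8.26^i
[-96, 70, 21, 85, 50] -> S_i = Random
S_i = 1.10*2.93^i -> [1.1, 3.22, 9.44, 27.67, 81.07]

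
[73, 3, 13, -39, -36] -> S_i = Random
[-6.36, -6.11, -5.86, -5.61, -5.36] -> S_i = -6.36 + 0.25*i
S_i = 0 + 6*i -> [0, 6, 12, 18, 24]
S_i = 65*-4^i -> [65, -260, 1040, -4160, 16640]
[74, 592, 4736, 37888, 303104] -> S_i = 74*8^i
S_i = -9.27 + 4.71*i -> [-9.27, -4.56, 0.15, 4.86, 9.57]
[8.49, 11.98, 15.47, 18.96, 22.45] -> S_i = 8.49 + 3.49*i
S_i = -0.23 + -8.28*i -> [-0.23, -8.51, -16.79, -25.07, -33.35]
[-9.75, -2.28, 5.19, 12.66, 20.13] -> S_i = -9.75 + 7.47*i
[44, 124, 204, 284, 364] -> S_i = 44 + 80*i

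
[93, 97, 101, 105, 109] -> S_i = 93 + 4*i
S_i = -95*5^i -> [-95, -475, -2375, -11875, -59375]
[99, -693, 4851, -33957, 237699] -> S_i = 99*-7^i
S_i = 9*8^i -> [9, 72, 576, 4608, 36864]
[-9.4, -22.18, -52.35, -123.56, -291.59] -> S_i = -9.40*2.36^i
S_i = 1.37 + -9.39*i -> [1.37, -8.02, -17.41, -26.8, -36.19]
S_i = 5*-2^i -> [5, -10, 20, -40, 80]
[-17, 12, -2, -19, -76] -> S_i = Random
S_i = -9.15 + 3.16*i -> [-9.15, -5.99, -2.83, 0.33, 3.49]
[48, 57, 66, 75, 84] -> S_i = 48 + 9*i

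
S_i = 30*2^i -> [30, 60, 120, 240, 480]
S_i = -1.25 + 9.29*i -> [-1.25, 8.04, 17.33, 26.62, 35.91]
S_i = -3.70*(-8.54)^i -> [-3.7, 31.6, -269.85, 2304.49, -19680.37]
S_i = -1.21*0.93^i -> [-1.21, -1.13, -1.05, -0.97, -0.91]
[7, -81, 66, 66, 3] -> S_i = Random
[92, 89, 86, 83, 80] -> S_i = 92 + -3*i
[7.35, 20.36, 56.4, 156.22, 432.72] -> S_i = 7.35*2.77^i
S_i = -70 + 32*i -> [-70, -38, -6, 26, 58]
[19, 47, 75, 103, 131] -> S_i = 19 + 28*i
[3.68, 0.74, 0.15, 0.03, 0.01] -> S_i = 3.68*0.20^i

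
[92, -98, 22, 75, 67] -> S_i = Random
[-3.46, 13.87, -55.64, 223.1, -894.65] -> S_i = -3.46*(-4.01)^i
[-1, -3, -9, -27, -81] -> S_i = -1*3^i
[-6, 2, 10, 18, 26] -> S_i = -6 + 8*i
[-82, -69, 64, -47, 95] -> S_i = Random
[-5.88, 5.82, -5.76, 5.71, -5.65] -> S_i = -5.88*(-0.99)^i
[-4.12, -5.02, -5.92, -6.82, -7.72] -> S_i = -4.12 + -0.90*i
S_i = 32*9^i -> [32, 288, 2592, 23328, 209952]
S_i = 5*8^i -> [5, 40, 320, 2560, 20480]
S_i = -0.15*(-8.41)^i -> [-0.15, 1.26, -10.61, 89.22, -750.37]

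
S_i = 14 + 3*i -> [14, 17, 20, 23, 26]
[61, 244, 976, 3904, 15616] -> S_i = 61*4^i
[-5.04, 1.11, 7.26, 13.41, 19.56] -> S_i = -5.04 + 6.15*i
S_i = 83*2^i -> [83, 166, 332, 664, 1328]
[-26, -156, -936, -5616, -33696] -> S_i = -26*6^i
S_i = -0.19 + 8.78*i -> [-0.19, 8.59, 17.37, 26.15, 34.93]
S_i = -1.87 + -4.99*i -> [-1.87, -6.86, -11.85, -16.84, -21.83]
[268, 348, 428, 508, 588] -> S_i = 268 + 80*i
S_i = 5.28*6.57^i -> [5.28, 34.69, 227.91, 1497.37, 9837.74]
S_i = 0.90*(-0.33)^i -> [0.9, -0.3, 0.1, -0.03, 0.01]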